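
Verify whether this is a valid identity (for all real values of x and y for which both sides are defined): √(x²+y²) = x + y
Claim: √(x²+y²) = x + y.
Test a specific point where both sides are defined: x = -3, y = 5.
LHS = √(x²+y²) ≈ 5.8310
RHS = x + y ≈ 2.0000
Since 5.8310 ≠ 2.0000, the equation fails at this point, so it cannot hold for all real values of x and y for which both sides are defined.
(x+y)² = x² + 2xy + y², not x² + y², so the square root does not split this way.

Conclusion: No, this is NOT an identity.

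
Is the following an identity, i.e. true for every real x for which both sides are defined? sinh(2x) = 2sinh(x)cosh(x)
Yes, this is an identity.

Claim: sinh(2x) = 2sinh(x)cosh(x).
Reasoning: 2sinh(x)cosh(x) = 2 · (e^x - e^-x)/2 · (e^x + e^-x)/2 = (e^(2x) - e^(-2x))/2 = sinh(2x).
So the two sides agree for every real x for which both sides are defined.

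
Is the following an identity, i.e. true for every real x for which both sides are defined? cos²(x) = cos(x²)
Claim: cos²(x) = cos(x²).
Test a specific point where both sides are defined: x = -π/4.
LHS = cos²(x) ≈ 0.5000
RHS = cos(x²) ≈ 0.8157
Since 0.5000 ≠ 0.8157, the equation fails at this point, so it cannot hold for every real x for which both sides are defined.
cos²(x) means (cos x)², squaring the output; cos(x²) squares the input. These are different functions.

Conclusion: No, this is NOT an identity.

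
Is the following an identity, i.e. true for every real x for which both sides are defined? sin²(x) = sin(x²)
No, this is NOT an identity.

Claim: sin²(x) = sin(x²).
Test a specific point where both sides are defined: x = π/3.
LHS = sin²(x) ≈ 0.7500
RHS = sin(x²) ≈ 0.8897
Since 0.7500 ≠ 0.8897, the equation fails at this point, so it cannot hold for every real x for which both sides are defined.
sin²(x) means (sin x)², squaring the output; sin(x²) squares the input. These are different functions.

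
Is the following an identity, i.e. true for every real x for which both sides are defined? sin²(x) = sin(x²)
No, this is NOT an identity.

Claim: sin²(x) = sin(x²).
Test a specific point where both sides are defined: x = π/2.
LHS = sin²(x) ≈ 1.0000
RHS = sin(x²) ≈ 0.6243
Since 1.0000 ≠ 0.6243, the equation fails at this point, so it cannot hold for every real x for which both sides are defined.
sin²(x) means (sin x)², squaring the output; sin(x²) squares the input. These are different functions.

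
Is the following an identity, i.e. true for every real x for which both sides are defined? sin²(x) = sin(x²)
No, this is NOT an identity.

Claim: sin²(x) = sin(x²).
Test a specific point where both sides are defined: x = -π/6.
LHS = sin²(x) ≈ 0.2500
RHS = sin(x²) ≈ 0.2707
Since 0.2500 ≠ 0.2707, the equation fails at this point, so it cannot hold for every real x for which both sides are defined.
sin²(x) means (sin x)², squaring the output; sin(x²) squares the input. These are different functions.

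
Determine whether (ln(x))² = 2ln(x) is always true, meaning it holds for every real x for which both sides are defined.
No, this is NOT an identity.

Claim: (ln(x))² = 2ln(x).
Test a specific point where both sides are defined: x = 2.
LHS = (ln(x))² ≈ 0.4805
RHS = 2ln(x) ≈ 1.3863
Since 0.4805 ≠ 1.3863, the equation fails at this point, so it cannot hold for every real x for which both sides are defined.
2ln(x) equals ln(x²), which is not the same as (ln x)².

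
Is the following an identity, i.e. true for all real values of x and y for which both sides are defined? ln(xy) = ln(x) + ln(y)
Claim: ln(xy) = ln(x) + ln(y).
Reasoning: Both sides are simultaneously defined only when x, y > 0. Write x = e^p, y = e^q (p = ln x, q = ln y). Then xy = e^p · e^q = e^(p+q), so ln(xy) = p + q = ln(x) + ln(y).
So the two sides agree for all real values of x and y for which both sides are defined.

Conclusion: Yes, this is an identity.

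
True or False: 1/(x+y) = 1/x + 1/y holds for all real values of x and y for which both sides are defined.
False.

Claim: 1/(x+y) = 1/x + 1/y.
Test a specific point where both sides are defined: x = 3, y = 4.
LHS = 1/(x+y) ≈ 0.1429
RHS = 1/x + 1/y ≈ 0.5833
Since 0.1429 ≠ 0.5833, the equation fails at this point, so it cannot hold for all real values of x and y for which both sides are defined.
1/x + 1/y = (x+y)/(xy), which is not 1/(x+y).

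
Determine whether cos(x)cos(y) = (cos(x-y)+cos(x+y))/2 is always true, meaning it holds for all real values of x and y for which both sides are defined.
Claim: cos(x)cos(y) = (cos(x-y)+cos(x+y))/2.
Reasoning: cos(x-y) = cos(x)cos(y) + sin(x)sin(y) and cos(x+y) = cos(x)cos(y) - sin(x)sin(y). Adding, cos(x-y) + cos(x+y) = 2cos(x)cos(y); divide by 2.
So the two sides agree for all real values of x and y for which both sides are defined.

Conclusion: Yes, this is an identity.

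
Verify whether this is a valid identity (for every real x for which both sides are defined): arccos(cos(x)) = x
No, this is NOT an identity.

Claim: arccos(cos(x)) = x.
Test a specific point where both sides are defined: x = -π/6.
LHS = arccos(cos(x)) ≈ 0.5236
RHS = x ≈ -0.5236
Since 0.5236 ≠ -0.5236, the equation fails at this point, so it cannot hold for every real x for which both sides are defined.
arccos only returns values in [0, π], so arccos(cos(x)) = x holds only for x in that interval, not for all real x.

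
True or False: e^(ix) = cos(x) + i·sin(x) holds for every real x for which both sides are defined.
True.

Claim: e^(ix) = cos(x) + i·sin(x).
Reasoning: Euler's formula. Expand e^(ix) = Σ (ix)^k / k!. Since i² = -1, the even-k terms are Σ (-1)^m x^(2m)/(2m)! = cos(x) and the odd-k terms are i · Σ (-1)^m x^(2m+1)/(2m+1)! = i·sin(x).
So the two sides agree for every real x for which both sides are defined.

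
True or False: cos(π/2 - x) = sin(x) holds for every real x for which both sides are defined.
Claim: cos(π/2 - x) = sin(x).
Reasoning: Use cos(u - v) = cos(u)cos(v) + sin(u)sin(v) with u = π/2, v = x: cos(π/2)cos(x) + sin(π/2)sin(x) = 0·cos(x) + 1·sin(x) = sin(x).
So the two sides agree for every real x for which both sides are defined.

Conclusion: True.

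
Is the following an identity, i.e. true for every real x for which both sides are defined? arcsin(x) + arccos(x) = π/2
Claim: arcsin(x) + arccos(x) = π/2.
Reasoning: Both sides are defined for -1 ≤ x ≤ 1. Let θ = arcsin(x), so sin θ = x and θ ∈ [-π/2, π/2]. Then cos(π/2 - θ) = sin θ = x and π/2 - θ ∈ [0, π], which is exactly the range of arccos, so arccos(x) = π/2 - θ. Adding: arcsin(x) + arccos(x) = θ + (π/2 - θ) = π/2.
So the two sides agree for every real x for which both sides are defined.

Conclusion: Yes, this is an identity.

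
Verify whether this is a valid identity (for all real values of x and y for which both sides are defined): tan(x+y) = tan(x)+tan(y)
Claim: tan(x+y) = tan(x)+tan(y).
Test a specific point where both sides are defined: x = -π/4, y = -π/3.
LHS = tan(x+y) ≈ 3.7321
RHS = tan(x)+tan(y) ≈ -2.7321
Since 3.7321 ≠ -2.7321, the equation fails at this point, so it cannot hold for all real values of x and y for which both sides are defined.
The correct formula is tan(x+y) = (tan(x) + tan(y))/(1 - tan(x)tan(y)).

Conclusion: No, this is NOT an identity.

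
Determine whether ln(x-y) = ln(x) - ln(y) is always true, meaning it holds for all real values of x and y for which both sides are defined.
No, this is NOT an identity.

Claim: ln(x-y) = ln(x) - ln(y).
Test a specific point where both sides are defined: x = 5, y = 2.
LHS = ln(x-y) ≈ 1.0986
RHS = ln(x) - ln(y) ≈ 0.9163
Since 1.0986 ≠ 0.9163, the equation fails at this point, so it cannot hold for all real values of x and y for which both sides are defined.
ln(x) - ln(y) = ln(x/y), not ln(x-y).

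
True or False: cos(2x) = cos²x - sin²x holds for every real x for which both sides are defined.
Claim: cos(2x) = cos²x - sin²x.
Reasoning: Put y = x in the addition formula cos(x+y) = cos(x)cos(y) - sin(x)sin(y): cos(2x) = cos²x - sin²x.
So the two sides agree for every real x for which both sides are defined.

Conclusion: True.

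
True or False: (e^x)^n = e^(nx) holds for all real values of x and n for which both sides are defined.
Claim: (e^x)^n = e^(nx).
Reasoning: e^x is a positive real number, and for a positive base B and real exponent n, B^n = e^(n·ln B). With B = e^x, ln B = x, so (e^x)^n = e^(n·x).
So the two sides agree for all real values of x and n for which both sides are defined.

Conclusion: True.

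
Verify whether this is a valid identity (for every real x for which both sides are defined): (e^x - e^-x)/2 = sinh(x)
Yes, this is an identity.

Claim: (e^x - e^-x)/2 = sinh(x).
Reasoning: This is exactly the definition of the hyperbolic sine: sinh(x) := (e^x - e^-x)/2.
So the two sides agree for every real x for which both sides are defined.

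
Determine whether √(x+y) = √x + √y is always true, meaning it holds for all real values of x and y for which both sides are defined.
No, this is NOT an identity.

Claim: √(x+y) = √x + √y.
Test a specific point where both sides are defined: x = 1/2, y = 4.
LHS = √(x+y) ≈ 2.1213
RHS = √x + √y ≈ 2.7071
Since 2.1213 ≠ 2.7071, the equation fails at this point, so it cannot hold for all real values of x and y for which both sides are defined.
Squaring the right side gives x + 2√(xy) + y, not x + y.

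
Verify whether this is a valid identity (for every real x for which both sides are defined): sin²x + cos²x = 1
Yes, this is an identity.

Claim: sin²x + cos²x = 1.
Reasoning: The point (cos x, sin x) lies on the unit circle X² + Y² = 1, so cos²x + sin²x = 1 for every real x.
So the two sides agree for every real x for which both sides are defined.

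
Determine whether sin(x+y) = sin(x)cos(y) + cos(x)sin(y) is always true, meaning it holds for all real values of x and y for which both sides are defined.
Claim: sin(x+y) = sin(x)cos(y) + cos(x)sin(y).
Reasoning: By Euler's formula e^(i(x+y)) = e^(ix)·e^(iy) = (cos x + i·sin x)(cos y + i·sin y). The imaginary part of the left side is sin(x+y); the imaginary part of the product is sin(x)cos(y) + cos(x)sin(y).
So the two sides agree for all real values of x and y for which both sides are defined.

Conclusion: Yes, this is an identity.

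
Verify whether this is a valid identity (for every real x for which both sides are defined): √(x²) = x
No, this is NOT an identity.

Claim: √(x²) = x.
Test a specific point where both sides are defined: x = -3.
LHS = √(x²) ≈ 3.0000
RHS = x ≈ -3.0000
Since 3.0000 ≠ -3.0000, the equation fails at this point, so it cannot hold for every real x for which both sides are defined.
√(x²) = |x|, which differs from x whenever x < 0 (both sides are defined for every real x).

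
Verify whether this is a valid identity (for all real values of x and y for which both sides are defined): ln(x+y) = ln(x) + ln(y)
No, this is NOT an identity.

Claim: ln(x+y) = ln(x) + ln(y).
Test a specific point where both sides are defined: x = 1/2, y = 2.
LHS = ln(x+y) ≈ 0.9163
RHS = ln(x) + ln(y) ≈ 0.0000
Since 0.9163 ≠ 0.0000, the equation fails at this point, so it cannot hold for all real values of x and y for which both sides are defined.
ln(x) + ln(y) = ln(xy), not ln(x+y).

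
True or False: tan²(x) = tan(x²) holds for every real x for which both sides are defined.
False.

Claim: tan²(x) = tan(x²).
Test a specific point where both sides are defined: x = -π/3.
LHS = tan²(x) ≈ 3.0000
RHS = tan(x²) ≈ 1.9485
Since 3.0000 ≠ 1.9485, the equation fails at this point, so it cannot hold for every real x for which both sides are defined.
tan²(x) means (tan x)², squaring the output; tan(x²) squares the input. These are different functions.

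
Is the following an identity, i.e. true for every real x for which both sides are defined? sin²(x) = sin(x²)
Claim: sin²(x) = sin(x²).
Test a specific point where both sides are defined: x = π/6.
LHS = sin²(x) ≈ 0.2500
RHS = sin(x²) ≈ 0.2707
Since 0.2500 ≠ 0.2707, the equation fails at this point, so it cannot hold for every real x for which both sides are defined.
sin²(x) means (sin x)², squaring the output; sin(x²) squares the input. These are different functions.

Conclusion: No, this is NOT an identity.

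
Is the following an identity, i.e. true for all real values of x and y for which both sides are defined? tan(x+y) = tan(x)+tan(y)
No, this is NOT an identity.

Claim: tan(x+y) = tan(x)+tan(y).
Test a specific point where both sides are defined: x = π/4, y = 2π/3.
LHS = tan(x+y) ≈ -0.2679
RHS = tan(x)+tan(y) ≈ -0.7321
Since -0.2679 ≠ -0.7321, the equation fails at this point, so it cannot hold for all real values of x and y for which both sides are defined.
The correct formula is tan(x+y) = (tan(x) + tan(y))/(1 - tan(x)tan(y)).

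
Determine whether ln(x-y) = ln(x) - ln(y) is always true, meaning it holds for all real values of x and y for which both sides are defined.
Claim: ln(x-y) = ln(x) - ln(y).
Test a specific point where both sides are defined: x = 3, y = 1.
LHS = ln(x-y) ≈ 0.6931
RHS = ln(x) - ln(y) ≈ 1.0986
Since 0.6931 ≠ 1.0986, the equation fails at this point, so it cannot hold for all real values of x and y for which both sides are defined.
ln(x) - ln(y) = ln(x/y), not ln(x-y).

Conclusion: No, this is NOT an identity.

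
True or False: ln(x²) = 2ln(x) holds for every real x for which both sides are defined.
Claim: ln(x²) = 2ln(x).
Reasoning: The right side requires x > 0. For x > 0, x² = (e^(ln x))² = e^(2ln x), so ln(x²) = 2ln(x). (For x < 0 the right side is undefined, so those values are outside the claim.)
So the two sides agree for every real x for which both sides are defined.

Conclusion: True.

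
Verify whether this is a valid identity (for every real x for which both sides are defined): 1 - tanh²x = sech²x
Claim: 1 - tanh²x = sech²x.
Reasoning: Divide cosh²x - sinh²x = 1 through by cosh²x (never zero): 1 - tanh²x = 1/cosh²x = sech²x.
So the two sides agree for every real x for which both sides are defined.

Conclusion: Yes, this is an identity.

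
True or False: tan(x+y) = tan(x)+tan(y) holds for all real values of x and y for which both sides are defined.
False.

Claim: tan(x+y) = tan(x)+tan(y).
Test a specific point where both sides are defined: x = -π/3, y = -π/3.
LHS = tan(x+y) ≈ 1.7321
RHS = tan(x)+tan(y) ≈ -3.4641
Since 1.7321 ≠ -3.4641, the equation fails at this point, so it cannot hold for all real values of x and y for which both sides are defined.
The correct formula is tan(x+y) = (tan(x) + tan(y))/(1 - tan(x)tan(y)).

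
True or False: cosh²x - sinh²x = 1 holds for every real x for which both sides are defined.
Claim: cosh²x - sinh²x = 1.
Reasoning: With cosh(x) = (e^x + e^-x)/2 and sinh(x) = (e^x - e^-x)/2: cosh²x = (e^(2x) + 2 + e^(-2x))/4 and sinh²x = (e^(2x) - 2 + e^(-2x))/4. Subtracting leaves 4/4 = 1.
So the two sides agree for every real x for which both sides are defined.

Conclusion: True.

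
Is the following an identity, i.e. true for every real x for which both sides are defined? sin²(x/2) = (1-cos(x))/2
Yes, this is an identity.

Claim: sin²(x/2) = (1-cos(x))/2.
Reasoning: Use cos(2θ) = 1 - 2sin²θ with θ = x/2: cos(x) = 1 - 2sin²(x/2). Solving for sin²(x/2) gives (1 - cos(x))/2.
So the two sides agree for every real x for which both sides are defined.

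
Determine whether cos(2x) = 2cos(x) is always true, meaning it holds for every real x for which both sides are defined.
No, this is NOT an identity.

Claim: cos(2x) = 2cos(x).
Test a specific point where both sides are defined: x = π/4.
LHS = cos(2x) ≈ 0.0000
RHS = 2cos(x) ≈ 1.4142
Since 0.0000 ≠ 1.4142, the equation fails at this point, so it cannot hold for every real x for which both sides are defined.
The correct double-angle formula is cos(2x) = cos²x - sin²x.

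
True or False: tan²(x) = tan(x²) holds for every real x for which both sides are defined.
False.

Claim: tan²(x) = tan(x²).
Test a specific point where both sides are defined: x = 2π/3.
LHS = tan²(x) ≈ 3.0000
RHS = tan(x²) ≈ 2.9590
Since 3.0000 ≠ 2.9590, the equation fails at this point, so it cannot hold for every real x for which both sides are defined.
tan²(x) means (tan x)², squaring the output; tan(x²) squares the input. These are different functions.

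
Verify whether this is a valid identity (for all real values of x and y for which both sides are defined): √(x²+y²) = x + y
No, this is NOT an identity.

Claim: √(x²+y²) = x + y.
Test a specific point where both sides are defined: x = 3, y = 4.
LHS = √(x²+y²) ≈ 5.0000
RHS = x + y ≈ 7.0000
Since 5.0000 ≠ 7.0000, the equation fails at this point, so it cannot hold for all real values of x and y for which both sides are defined.
(x+y)² = x² + 2xy + y², not x² + y², so the square root does not split this way.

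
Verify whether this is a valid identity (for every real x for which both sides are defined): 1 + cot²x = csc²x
Claim: 1 + cot²x = csc²x.
Reasoning: Start from sin²x + cos²x = 1 and divide every term by sin²x (allowed wherever cot x and csc x are defined): 1 + cot²x = 1/sin²x = csc²x.
So the two sides agree for every real x for which both sides are defined.

Conclusion: Yes, this is an identity.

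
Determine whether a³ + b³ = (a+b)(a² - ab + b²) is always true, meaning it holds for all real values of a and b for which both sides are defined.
Yes, this is an identity.

Claim: a³ + b³ = (a+b)(a² - ab + b²).
Reasoning: Expand the right side: (a+b)(a² - ab + b²) = a³ - a²b + ab² + a²b - ab² + b³ = a³ + b³ (the middle terms cancel in pairs).
So the two sides agree for all real values of a and b for which both sides are defined.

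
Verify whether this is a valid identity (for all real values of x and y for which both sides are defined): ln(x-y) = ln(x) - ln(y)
Claim: ln(x-y) = ln(x) - ln(y).
Test a specific point where both sides are defined: x = 2, y = 1/2.
LHS = ln(x-y) ≈ 0.4055
RHS = ln(x) - ln(y) ≈ 1.3863
Since 0.4055 ≠ 1.3863, the equation fails at this point, so it cannot hold for all real values of x and y for which both sides are defined.
ln(x) - ln(y) = ln(x/y), not ln(x-y).

Conclusion: No, this is NOT an identity.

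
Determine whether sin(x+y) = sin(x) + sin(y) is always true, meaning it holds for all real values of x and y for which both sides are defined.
Claim: sin(x+y) = sin(x) + sin(y).
Test a specific point where both sides are defined: x = -π/6, y = π/4.
LHS = sin(x+y) ≈ 0.2588
RHS = sin(x) + sin(y) ≈ 0.2071
Since 0.2588 ≠ 0.2071, the equation fails at this point, so it cannot hold for all real values of x and y for which both sides are defined.
The correct expansion is sin(x+y) = sin(x)cos(y) + cos(x)sin(y); sine is not additive.

Conclusion: No, this is NOT an identity.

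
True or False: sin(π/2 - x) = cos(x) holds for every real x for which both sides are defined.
Claim: sin(π/2 - x) = cos(x).
Reasoning: Use sin(u - v) = sin(u)cos(v) - cos(u)sin(v) with u = π/2, v = x: sin(π/2)cos(x) - cos(π/2)sin(x) = 1·cos(x) - 0·sin(x) = cos(x).
So the two sides agree for every real x for which both sides are defined.

Conclusion: True.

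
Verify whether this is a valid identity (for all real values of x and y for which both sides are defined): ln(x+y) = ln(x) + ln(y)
No, this is NOT an identity.

Claim: ln(x+y) = ln(x) + ln(y).
Test a specific point where both sides are defined: x = 3, y = 2.
LHS = ln(x+y) ≈ 1.6094
RHS = ln(x) + ln(y) ≈ 1.7918
Since 1.6094 ≠ 1.7918, the equation fails at this point, so it cannot hold for all real values of x and y for which both sides are defined.
ln(x) + ln(y) = ln(xy), not ln(x+y).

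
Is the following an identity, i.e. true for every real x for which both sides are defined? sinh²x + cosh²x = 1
Claim: sinh²x + cosh²x = 1.
Test a specific point where both sides are defined: x = 2.
LHS = sinh²x + cosh²x ≈ 27.3082
RHS = 1 ≈ 1.0000
Since 27.3082 ≠ 1.0000, the equation fails at this point, so it cannot hold for every real x for which both sides are defined.
The correct hyperbolic identity is cosh²x - sinh²x = 1 (a difference); the sum sinh²x + cosh²x equals cosh(2x).

Conclusion: No, this is NOT an identity.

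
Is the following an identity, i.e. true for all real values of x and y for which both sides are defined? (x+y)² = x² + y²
No, this is NOT an identity.

Claim: (x+y)² = x² + y².
Test a specific point where both sides are defined: x = -1, y = 1.
LHS = (x+y)² ≈ 0.0000
RHS = x² + y² ≈ 2.0000
Since 0.0000 ≠ 2.0000, the equation fails at this point, so it cannot hold for all real values of x and y for which both sides are defined.
The correct expansion is (x+y)² = x² + 2xy + y²; the cross term 2xy is missing.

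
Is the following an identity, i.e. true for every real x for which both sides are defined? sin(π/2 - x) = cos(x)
Claim: sin(π/2 - x) = cos(x).
Reasoning: Use sin(u - v) = sin(u)cos(v) - cos(u)sin(v) with u = π/2, v = x: sin(π/2)cos(x) - cos(π/2)sin(x) = 1·cos(x) - 0·sin(x) = cos(x).
So the two sides agree for every real x for which both sides are defined.

Conclusion: Yes, this is an identity.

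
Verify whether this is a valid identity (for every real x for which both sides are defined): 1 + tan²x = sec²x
Claim: 1 + tan²x = sec²x.
Reasoning: Start from sin²x + cos²x = 1 and divide every term by cos²x (allowed wherever tan x and sec x are defined): tan²x + 1 = 1/cos²x = sec²x.
So the two sides agree for every real x for which both sides are defined.

Conclusion: Yes, this is an identity.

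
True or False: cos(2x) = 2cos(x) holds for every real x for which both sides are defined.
Claim: cos(2x) = 2cos(x).
Test a specific point where both sides are defined: x = π.
LHS = cos(2x) ≈ 1.0000
RHS = 2cos(x) ≈ -2.0000
Since 1.0000 ≠ -2.0000, the equation fails at this point, so it cannot hold for every real x for which both sides are defined.
The correct double-angle formula is cos(2x) = cos²x - sin²x.

Conclusion: False.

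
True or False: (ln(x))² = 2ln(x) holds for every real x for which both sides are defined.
Claim: (ln(x))² = 2ln(x).
Test a specific point where both sides are defined: x = 4.
LHS = (ln(x))² ≈ 1.9218
RHS = 2ln(x) ≈ 2.7726
Since 1.9218 ≠ 2.7726, the equation fails at this point, so it cannot hold for every real x for which both sides are defined.
2ln(x) equals ln(x²), which is not the same as (ln x)².

Conclusion: False.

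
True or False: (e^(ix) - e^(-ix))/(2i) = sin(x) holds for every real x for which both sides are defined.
Claim: (e^(ix) - e^(-ix))/(2i) = sin(x).
Reasoning: By Euler's formula e^(ix) = cos(x) + i·sin(x) and e^(-ix) = cos(x) - i·sin(x). Subtracting cancels the cosine terms: e^(ix) - e^(-ix) = 2i·sin(x); divide by 2i.
So the two sides agree for every real x for which both sides are defined.

Conclusion: True.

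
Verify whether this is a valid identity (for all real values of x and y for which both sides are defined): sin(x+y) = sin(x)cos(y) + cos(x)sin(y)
Claim: sin(x+y) = sin(x)cos(y) + cos(x)sin(y).
Reasoning: By Euler's formula e^(i(x+y)) = e^(ix)·e^(iy) = (cos x + i·sin x)(cos y + i·sin y). The imaginary part of the left side is sin(x+y); the imaginary part of the product is sin(x)cos(y) + cos(x)sin(y).
So the two sides agree for all real values of x and y for which both sides are defined.

Conclusion: Yes, this is an identity.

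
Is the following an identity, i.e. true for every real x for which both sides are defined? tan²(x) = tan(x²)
No, this is NOT an identity.

Claim: tan²(x) = tan(x²).
Test a specific point where both sides are defined: x = π/6.
LHS = tan²(x) ≈ 0.3333
RHS = tan(x²) ≈ 0.2812
Since 0.3333 ≠ 0.2812, the equation fails at this point, so it cannot hold for every real x for which both sides are defined.
tan²(x) means (tan x)², squaring the output; tan(x²) squares the input. These are different functions.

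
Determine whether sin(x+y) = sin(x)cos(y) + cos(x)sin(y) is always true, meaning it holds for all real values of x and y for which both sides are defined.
Yes, this is an identity.

Claim: sin(x+y) = sin(x)cos(y) + cos(x)sin(y).
Reasoning: By Euler's formula e^(i(x+y)) = e^(ix)·e^(iy) = (cos x + i·sin x)(cos y + i·sin y). The imaginary part of the left side is sin(x+y); the imaginary part of the product is sin(x)cos(y) + cos(x)sin(y).
So the two sides agree for all real values of x and y for which both sides are defined.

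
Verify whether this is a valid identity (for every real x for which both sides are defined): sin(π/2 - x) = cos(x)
Claim: sin(π/2 - x) = cos(x).
Reasoning: Use sin(u - v) = sin(u)cos(v) - cos(u)sin(v) with u = π/2, v = x: sin(π/2)cos(x) - cos(π/2)sin(x) = 1·cos(x) - 0·sin(x) = cos(x).
So the two sides agree for every real x for which both sides are defined.

Conclusion: Yes, this is an identity.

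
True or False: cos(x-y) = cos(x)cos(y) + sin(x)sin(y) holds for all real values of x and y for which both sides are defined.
True.

Claim: cos(x-y) = cos(x)cos(y) + sin(x)sin(y).
Reasoning: Replace y by -y in cos(x+y) = cos(x)cos(y) - sin(x)sin(y) and use cos(-y) = cos(y), sin(-y) = -sin(y): cos(x-y) = cos(x)cos(y) + sin(x)sin(y).
So the two sides agree for all real values of x and y for which both sides are defined.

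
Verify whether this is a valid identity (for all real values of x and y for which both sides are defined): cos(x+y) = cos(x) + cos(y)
Claim: cos(x+y) = cos(x) + cos(y).
Test a specific point where both sides are defined: x = π/6, y = 2π/3.
LHS = cos(x+y) ≈ -0.8660
RHS = cos(x) + cos(y) ≈ 0.3660
Since -0.8660 ≠ 0.3660, the equation fails at this point, so it cannot hold for all real values of x and y for which both sides are defined.
The correct expansion is cos(x+y) = cos(x)cos(y) - sin(x)sin(y); cosine is not additive.

Conclusion: No, this is NOT an identity.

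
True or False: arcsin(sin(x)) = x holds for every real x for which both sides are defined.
Claim: arcsin(sin(x)) = x.
Test a specific point where both sides are defined: x = 3π/4.
LHS = arcsin(sin(x)) ≈ 0.7854
RHS = x ≈ 2.3562
Since 0.7854 ≠ 2.3562, the equation fails at this point, so it cannot hold for every real x for which both sides are defined.
arcsin only returns values in [-π/2, π/2], so arcsin(sin(x)) = x holds only for x in that interval, not for all real x.

Conclusion: False.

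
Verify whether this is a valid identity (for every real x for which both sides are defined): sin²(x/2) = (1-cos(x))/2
Claim: sin²(x/2) = (1-cos(x))/2.
Reasoning: Use cos(2θ) = 1 - 2sin²θ with θ = x/2: cos(x) = 1 - 2sin²(x/2). Solving for sin²(x/2) gives (1 - cos(x))/2.
So the two sides agree for every real x for which both sides are defined.

Conclusion: Yes, this is an identity.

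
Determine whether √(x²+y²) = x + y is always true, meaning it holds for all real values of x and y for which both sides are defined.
No, this is NOT an identity.

Claim: √(x²+y²) = x + y.
Test a specific point where both sides are defined: x = -1, y = 1.
LHS = √(x²+y²) ≈ 1.4142
RHS = x + y ≈ 0.0000
Since 1.4142 ≠ 0.0000, the equation fails at this point, so it cannot hold for all real values of x and y for which both sides are defined.
(x+y)² = x² + 2xy + y², not x² + y², so the square root does not split this way.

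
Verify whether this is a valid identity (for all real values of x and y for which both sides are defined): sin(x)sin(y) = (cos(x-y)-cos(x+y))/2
Yes, this is an identity.

Claim: sin(x)sin(y) = (cos(x-y)-cos(x+y))/2.
Reasoning: cos(x-y) = cos(x)cos(y) + sin(x)sin(y) and cos(x+y) = cos(x)cos(y) - sin(x)sin(y). Subtracting, cos(x-y) - cos(x+y) = 2sin(x)sin(y); divide by 2.
So the two sides agree for all real values of x and y for which both sides are defined.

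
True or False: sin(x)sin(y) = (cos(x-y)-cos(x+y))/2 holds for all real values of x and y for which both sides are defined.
Claim: sin(x)sin(y) = (cos(x-y)-cos(x+y))/2.
Reasoning: cos(x-y) = cos(x)cos(y) + sin(x)sin(y) and cos(x+y) = cos(x)cos(y) - sin(x)sin(y). Subtracting, cos(x-y) - cos(x+y) = 2sin(x)sin(y); divide by 2.
So the two sides agree for all real values of x and y for which both sides are defined.

Conclusion: True.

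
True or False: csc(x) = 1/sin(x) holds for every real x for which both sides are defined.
True.

Claim: csc(x) = 1/sin(x).
Reasoning: csc(x) is by definition the reciprocal of sin(x), wherever sin(x) ≠ 0.
So the two sides agree for every real x for which both sides are defined.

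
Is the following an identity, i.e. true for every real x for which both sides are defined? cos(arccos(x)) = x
Claim: cos(arccos(x)) = x.
Reasoning: For -1 ≤ x ≤ 1 (where arccos is defined), arccos(x) is by definition an angle whose cosine equals x. Taking the cosine of that angle returns x. (Note the other order, arccos(cos x) = x, is NOT an identity.)
So the two sides agree for every real x for which both sides are defined.

Conclusion: Yes, this is an identity.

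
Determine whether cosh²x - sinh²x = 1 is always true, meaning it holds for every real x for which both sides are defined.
Yes, this is an identity.

Claim: cosh²x - sinh²x = 1.
Reasoning: With cosh(x) = (e^x + e^-x)/2 and sinh(x) = (e^x - e^-x)/2: cosh²x = (e^(2x) + 2 + e^(-2x))/4 and sinh²x = (e^(2x) - 2 + e^(-2x))/4. Subtracting leaves 4/4 = 1.
So the two sides agree for every real x for which both sides are defined.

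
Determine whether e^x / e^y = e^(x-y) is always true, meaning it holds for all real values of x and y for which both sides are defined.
Yes, this is an identity.

Claim: e^x / e^y = e^(x-y).
Reasoning: 1/e^y = e^(-y), so e^x / e^y = e^x · e^(-y) = e^(x + (-y)) = e^(x-y) by the product rule for exponents.
So the two sides agree for all real values of x and y for which both sides are defined.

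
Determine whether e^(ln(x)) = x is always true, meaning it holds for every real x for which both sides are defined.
Claim: e^(ln(x)) = x.
Reasoning: For x > 0, ln(x) is by definition the exponent p such that e^p = x. Raising e to that exponent therefore returns x: e^(ln x) = x.
So the two sides agree for every real x for which both sides are defined.

Conclusion: Yes, this is an identity.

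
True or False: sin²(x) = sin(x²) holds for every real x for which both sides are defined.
False.

Claim: sin²(x) = sin(x²).
Test a specific point where both sides are defined: x = -π/3.
LHS = sin²(x) ≈ 0.7500
RHS = sin(x²) ≈ 0.8897
Since 0.7500 ≠ 0.8897, the equation fails at this point, so it cannot hold for every real x for which both sides are defined.
sin²(x) means (sin x)², squaring the output; sin(x²) squares the input. These are different functions.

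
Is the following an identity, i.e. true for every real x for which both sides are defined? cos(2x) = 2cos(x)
Claim: cos(2x) = 2cos(x).
Test a specific point where both sides are defined: x = -π/2.
LHS = cos(2x) ≈ -1.0000
RHS = 2cos(x) ≈ 0.0000
Since -1.0000 ≠ 0.0000, the equation fails at this point, so it cannot hold for every real x for which both sides are defined.
The correct double-angle formula is cos(2x) = cos²x - sin²x.

Conclusion: No, this is NOT an identity.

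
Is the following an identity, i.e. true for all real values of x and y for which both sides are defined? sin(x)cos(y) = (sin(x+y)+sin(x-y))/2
Claim: sin(x)cos(y) = (sin(x+y)+sin(x-y))/2.
Reasoning: sin(x+y) = sin(x)cos(y) + cos(x)sin(y) and sin(x-y) = sin(x)cos(y) - cos(x)sin(y). Adding, sin(x+y) + sin(x-y) = 2sin(x)cos(y); divide by 2.
So the two sides agree for all real values of x and y for which both sides are defined.

Conclusion: Yes, this is an identity.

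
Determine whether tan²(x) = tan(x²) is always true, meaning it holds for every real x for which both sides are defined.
Claim: tan²(x) = tan(x²).
Test a specific point where both sides are defined: x = -π/6.
LHS = tan²(x) ≈ 0.3333
RHS = tan(x²) ≈ 0.2812
Since 0.3333 ≠ 0.2812, the equation fails at this point, so it cannot hold for every real x for which both sides are defined.
tan²(x) means (tan x)², squaring the output; tan(x²) squares the input. These are different functions.

Conclusion: No, this is NOT an identity.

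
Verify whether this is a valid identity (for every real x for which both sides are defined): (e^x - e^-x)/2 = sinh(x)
Yes, this is an identity.

Claim: (e^x - e^-x)/2 = sinh(x).
Reasoning: This is exactly the definition of the hyperbolic sine: sinh(x) := (e^x - e^-x)/2.
So the two sides agree for every real x for which both sides are defined.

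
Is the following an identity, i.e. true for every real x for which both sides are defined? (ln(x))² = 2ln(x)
No, this is NOT an identity.

Claim: (ln(x))² = 2ln(x).
Test a specific point where both sides are defined: x = 5.
LHS = (ln(x))² ≈ 2.5903
RHS = 2ln(x) ≈ 3.2189
Since 2.5903 ≠ 3.2189, the equation fails at this point, so it cannot hold for every real x for which both sides are defined.
2ln(x) equals ln(x²), which is not the same as (ln x)².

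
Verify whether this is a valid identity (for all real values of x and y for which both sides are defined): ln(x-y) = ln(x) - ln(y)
Claim: ln(x-y) = ln(x) - ln(y).
Test a specific point where both sides are defined: x = 3, y = 1/2.
LHS = ln(x-y) ≈ 0.9163
RHS = ln(x) - ln(y) ≈ 1.7918
Since 0.9163 ≠ 1.7918, the equation fails at this point, so it cannot hold for all real values of x and y for which both sides are defined.
ln(x) - ln(y) = ln(x/y), not ln(x-y).

Conclusion: No, this is NOT an identity.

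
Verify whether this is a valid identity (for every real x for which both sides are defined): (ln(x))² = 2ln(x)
Claim: (ln(x))² = 2ln(x).
Test a specific point where both sides are defined: x = 1/2.
LHS = (ln(x))² ≈ 0.4805
RHS = 2ln(x) ≈ -1.3863
Since 0.4805 ≠ -1.3863, the equation fails at this point, so it cannot hold for every real x for which both sides are defined.
2ln(x) equals ln(x²), which is not the same as (ln x)².

Conclusion: No, this is NOT an identity.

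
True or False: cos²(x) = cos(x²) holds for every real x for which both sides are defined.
False.

Claim: cos²(x) = cos(x²).
Test a specific point where both sides are defined: x = π.
LHS = cos²(x) ≈ 1.0000
RHS = cos(x²) ≈ -0.9027
Since 1.0000 ≠ -0.9027, the equation fails at this point, so it cannot hold for every real x for which both sides are defined.
cos²(x) means (cos x)², squaring the output; cos(x²) squares the input. These are different functions.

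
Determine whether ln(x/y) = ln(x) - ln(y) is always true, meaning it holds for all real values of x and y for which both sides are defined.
Claim: ln(x/y) = ln(x) - ln(y).
Reasoning: Both sides are simultaneously defined only when x, y > 0. Write x = e^p, y = e^q. Then x/y = e^(p-q), so ln(x/y) = p - q = ln(x) - ln(y).
So the two sides agree for all real values of x and y for which both sides are defined.

Conclusion: Yes, this is an identity.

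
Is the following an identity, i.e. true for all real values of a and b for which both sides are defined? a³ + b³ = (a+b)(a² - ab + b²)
Yes, this is an identity.

Claim: a³ + b³ = (a+b)(a² - ab + b²).
Reasoning: Expand the right side: (a+b)(a² - ab + b²) = a³ - a²b + ab² + a²b - ab² + b³ = a³ + b³ (the middle terms cancel in pairs).
So the two sides agree for all real values of a and b for which both sides are defined.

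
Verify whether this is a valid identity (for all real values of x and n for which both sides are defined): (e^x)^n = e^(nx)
Yes, this is an identity.

Claim: (e^x)^n = e^(nx).
Reasoning: e^x is a positive real number, and for a positive base B and real exponent n, B^n = e^(n·ln B). With B = e^x, ln B = x, so (e^x)^n = e^(n·x).
So the two sides agree for all real values of x and n for which both sides are defined.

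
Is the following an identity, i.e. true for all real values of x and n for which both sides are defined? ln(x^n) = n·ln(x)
Yes, this is an identity.

Claim: ln(x^n) = n·ln(x).
Reasoning: The right side requires x > 0. For x > 0, x^n = (e^(ln x))^n = e^(n·ln x), so taking ln of both sides gives ln(x^n) = n·ln(x).
So the two sides agree for all real values of x and n for which both sides are defined.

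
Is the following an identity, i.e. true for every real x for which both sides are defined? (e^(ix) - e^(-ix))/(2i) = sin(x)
Claim: (e^(ix) - e^(-ix))/(2i) = sin(x).
Reasoning: By Euler's formula e^(ix) = cos(x) + i·sin(x) and e^(-ix) = cos(x) - i·sin(x). Subtracting cancels the cosine terms: e^(ix) - e^(-ix) = 2i·sin(x); divide by 2i.
So the two sides agree for every real x for which both sides are defined.

Conclusion: Yes, this is an identity.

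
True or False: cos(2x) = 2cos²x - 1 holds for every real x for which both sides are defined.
True.

Claim: cos(2x) = 2cos²x - 1.
Reasoning: cos(2x) = cos²x - sin²x. Replace sin²x by 1 - cos²x: cos²x - (1 - cos²x) = 2cos²x - 1.
So the two sides agree for every real x for which both sides are defined.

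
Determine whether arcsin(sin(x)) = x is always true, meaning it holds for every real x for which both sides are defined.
Claim: arcsin(sin(x)) = x.
Test a specific point where both sides are defined: x = 3π/4.
LHS = arcsin(sin(x)) ≈ 0.7854
RHS = x ≈ 2.3562
Since 0.7854 ≠ 2.3562, the equation fails at this point, so it cannot hold for every real x for which both sides are defined.
arcsin only returns values in [-π/2, π/2], so arcsin(sin(x)) = x holds only for x in that interval, not for all real x.

Conclusion: No, this is NOT an identity.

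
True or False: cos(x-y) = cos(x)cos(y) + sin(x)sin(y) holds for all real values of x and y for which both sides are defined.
True.

Claim: cos(x-y) = cos(x)cos(y) + sin(x)sin(y).
Reasoning: Replace y by -y in cos(x+y) = cos(x)cos(y) - sin(x)sin(y) and use cos(-y) = cos(y), sin(-y) = -sin(y): cos(x-y) = cos(x)cos(y) + sin(x)sin(y).
So the two sides agree for all real values of x and y for which both sides are defined.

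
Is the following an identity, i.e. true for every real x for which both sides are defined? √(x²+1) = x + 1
Claim: √(x²+1) = x + 1.
Test a specific point where both sides are defined: x = -1.
LHS = √(x²+1) ≈ 1.4142
RHS = x + 1 ≈ 0.0000
Since 1.4142 ≠ 0.0000, the equation fails at this point, so it cannot hold for every real x for which both sides are defined.
(x+1)² = x² + 2x + 1 ≠ x² + 1 unless x = 0.

Conclusion: No, this is NOT an identity.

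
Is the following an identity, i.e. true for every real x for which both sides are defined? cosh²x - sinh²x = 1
Claim: cosh²x - sinh²x = 1.
Reasoning: With cosh(x) = (e^x + e^-x)/2 and sinh(x) = (e^x - e^-x)/2: cosh²x = (e^(2x) + 2 + e^(-2x))/4 and sinh²x = (e^(2x) - 2 + e^(-2x))/4. Subtracting leaves 4/4 = 1.
So the two sides agree for every real x for which both sides are defined.

Conclusion: Yes, this is an identity.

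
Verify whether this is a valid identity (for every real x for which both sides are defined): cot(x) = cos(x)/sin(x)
Claim: cot(x) = cos(x)/sin(x).
Reasoning: cot(x) is defined as 1/tan(x) = 1/(sin(x)/cos(x)) = cos(x)/sin(x), wherever sin(x) ≠ 0.
So the two sides agree for every real x for which both sides are defined.

Conclusion: Yes, this is an identity.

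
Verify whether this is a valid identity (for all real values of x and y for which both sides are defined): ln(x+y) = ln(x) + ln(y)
Claim: ln(x+y) = ln(x) + ln(y).
Test a specific point where both sides are defined: x = 4, y = 5.
LHS = ln(x+y) ≈ 2.1972
RHS = ln(x) + ln(y) ≈ 2.9957
Since 2.1972 ≠ 2.9957, the equation fails at this point, so it cannot hold for all real values of x and y for which both sides are defined.
ln(x) + ln(y) = ln(xy), not ln(x+y).

Conclusion: No, this is NOT an identity.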